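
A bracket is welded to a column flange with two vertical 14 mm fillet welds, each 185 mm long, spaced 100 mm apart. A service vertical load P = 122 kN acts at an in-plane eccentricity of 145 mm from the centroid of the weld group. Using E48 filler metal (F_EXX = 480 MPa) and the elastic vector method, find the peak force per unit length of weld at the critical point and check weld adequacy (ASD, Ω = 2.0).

f_max ≈ 1130 N/mm; adequate

Total weld length L_w = 370 mm. Treat welds as unit-width lines.
Polar moment about centroid: J = 2[d³/12 + d(b/2)²] = 2[185³/12 + 185×50²] = 1980000 mm³.
Direct shear f_v = P/L_w = 122×10³ / 370 = 329.7 N/mm (vertical).
Torsion M = P·e = 122×10³ × 145 = 17690000 N·mm.
Critical point at (x, y) = (50, 92.5) from centroid. f_tx = M·y/J = 826.3 N/mm; f_ty = M·x/J = 446.7 N/mm.
Resultant f_max = √[f_tx² + (f_v + f_ty)²] = √[826.3² + (329.7 + 446.7)²] = 1134 N/mm.
Capacity per unit length: r_n/Ω = (1/2.0) × 0.6 × 480 × (0.707 × 14) = 1425 N/mm.
1134 ≤ 1425 → adequate.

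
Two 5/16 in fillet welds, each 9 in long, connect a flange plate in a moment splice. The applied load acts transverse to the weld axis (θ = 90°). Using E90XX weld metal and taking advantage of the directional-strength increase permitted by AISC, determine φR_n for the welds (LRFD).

E90XX → F_EXX = 90 ksi.
t_e = 0.707 × 0.3125 = 0.2209 in; A_we = 0.2209 × 18 = 3.977 in².
Directional factor: 1.0 + 0.5 sin^1.5(90°) = 1.5.
F_nw = 0.6 × 90 × 1.5 = 81 ksi.
φR_n = 0.75 × 81 × 3.977 = 241.6 kip.

φR_n ≈ 242 kip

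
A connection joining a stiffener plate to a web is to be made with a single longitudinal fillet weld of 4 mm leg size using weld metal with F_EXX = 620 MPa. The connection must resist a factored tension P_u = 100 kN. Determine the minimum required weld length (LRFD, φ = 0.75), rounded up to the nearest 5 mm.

Throat t_e = 0.707 × 4 = 2.828 mm.
φr_n = 0.75 × 0.6 × 620 × 2.828 × 10⁻³ = 0.789 kN/mm.
L_req = P_u / φr_n = 100 / 0.789 = 126.7 mm total.
Round up → use L = 130 mm.

L = 130 mm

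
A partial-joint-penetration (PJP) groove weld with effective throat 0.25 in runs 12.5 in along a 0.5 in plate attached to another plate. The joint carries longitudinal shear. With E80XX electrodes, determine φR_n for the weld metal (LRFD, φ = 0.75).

φR_n ≈ 112 kip

E80XX → F_EXX = 80 ksi.
Effective throat (given) t_e = 0.25 in.
A_we = 0.25 × 12.5 = 3.125 in².
F_nw = 0.6 F_EXX = 48 ksi.
φR_n = 0.75 × 48 × 3.125 = 112.5 kip.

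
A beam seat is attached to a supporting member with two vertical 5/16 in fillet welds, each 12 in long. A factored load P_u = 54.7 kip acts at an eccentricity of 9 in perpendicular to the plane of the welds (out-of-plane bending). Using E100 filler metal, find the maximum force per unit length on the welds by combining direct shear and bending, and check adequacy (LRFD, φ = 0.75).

E100XX → F_EXX = 100 ksi.
L_w = 2 × 12 = 24 in; section modulus (unit throat) S = 2 × L²/6 = 48 in².
Direct shear f_v = P/L_w = 54.7/24 = 2.279 kip/in.
Moment M = P × e = 54.7 × 9 = 492.3 kip·in; bending f_b = M/S = 10.26 kip/in.
f_max = √(f_v² + f_b²) = √(2.279² + 10.26²) = 10.51 kip/in.
φr_n = 0.75 × 0.6 × 100 × (0.707 × 0.3125) = 9.942 kip/in → NOT adequate.

f_max ≈ 10.5 kip/in; NOT adequate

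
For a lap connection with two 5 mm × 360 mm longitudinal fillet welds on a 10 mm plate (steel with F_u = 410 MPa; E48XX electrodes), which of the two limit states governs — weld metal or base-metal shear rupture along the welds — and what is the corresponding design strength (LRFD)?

φR_n ≈ 550 kN (weld metal governs)

E48XX → F_EXX = 480 MPa.
t_e = 0.707 × 5 = 3.535 mm; L = 720 mm.
Weld metal: φR_n = 0.75 × 0.6 × 480 × 3.535 × 720 × 10⁻³ = 549.8 kN.
Base metal (shear rupture): φR_n = 0.75 × 0.6 × 410 × 10 × 720 × 10⁻³ = 1328 kN.
Governing: weld metal.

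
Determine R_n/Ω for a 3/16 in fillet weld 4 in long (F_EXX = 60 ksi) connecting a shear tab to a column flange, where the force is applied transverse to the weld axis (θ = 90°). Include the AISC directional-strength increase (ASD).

t_e = 0.707 × 0.1875 = 0.1326 in; A_we = 0.1326 × 4 = 0.5302 in².
Directional factor: 1.0 + 0.5 sin^1.5(90°) = 1.5.
F_nw = 0.6 × 60 × 1.5 = 54 ksi.
R_n/Ω = (54 × 0.5302) / 2.0 = 14.32 kips.

R_n/Ω ≈ 14.3 kips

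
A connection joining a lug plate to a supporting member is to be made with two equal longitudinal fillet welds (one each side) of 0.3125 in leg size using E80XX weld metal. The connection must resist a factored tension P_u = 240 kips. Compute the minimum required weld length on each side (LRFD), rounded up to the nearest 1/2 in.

E80XX → F_EXX = 80 ksi.
Throat t_e = 0.707 × 0.3125 = 0.2209 in.
φr_n = 0.75 × 0.6 × 80 × 0.2209 = 7.954 kips/in.
L_req = P_u / φr_n = 240 / 7.954 = 30.17 in total.
Per side: 30.17 / 2 = 15.09 in.
Round up → use L = 15.5 in on each side.

L = 15.5 in on each side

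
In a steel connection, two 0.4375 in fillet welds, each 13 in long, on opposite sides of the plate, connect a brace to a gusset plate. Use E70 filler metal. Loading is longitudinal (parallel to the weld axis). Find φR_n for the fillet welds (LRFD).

φR_n ≈ 253 kip

E70XX → F_EXX = 70 ksi.
Effective throat t_e = 0.707 × 0.4375 = 0.3093 in.
Total length L = 26 in; A_we = 0.3093 × 26 = 8.042 in².
F_nw = 0.6 F_EXX = 0.6 × 70 = 42 ksi.
φR_n = 0.75 × 42 × 8.042 = 253.3 kip.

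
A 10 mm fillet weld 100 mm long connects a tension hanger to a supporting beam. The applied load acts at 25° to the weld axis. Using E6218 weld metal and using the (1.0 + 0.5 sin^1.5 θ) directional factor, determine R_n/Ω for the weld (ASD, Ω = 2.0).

E62XX → F_EXX = 620 MPa.
t_e = 0.707 × 10 = 7.07 mm; A_we = 7.07 × 100 = 707 mm².
Directional factor: 1.0 + 0.5 sin^1.5(25°) = 1.137.
F_nw = 0.6 × 620 × 1.137 = 423.1 MPa.
R_n/Ω = (423.1 × 707) / 2.0 × 10⁻³ = 149.6 kN.

R_n/Ω ≈ 150 kN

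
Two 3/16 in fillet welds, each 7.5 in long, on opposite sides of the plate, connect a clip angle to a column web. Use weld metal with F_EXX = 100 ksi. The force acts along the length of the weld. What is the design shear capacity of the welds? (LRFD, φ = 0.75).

Effective throat t_e = 0.707 × 0.1875 = 0.1326 in.
Total length L = 15 in; A_we = 0.1326 × 15 = 1.988 in².
F_nw = 0.6 F_EXX = 0.6 × 100 = 60 ksi.
φR_n = 0.75 × 60 × 1.988 = 89.48 kip.

φR_n ≈ 89.5 kip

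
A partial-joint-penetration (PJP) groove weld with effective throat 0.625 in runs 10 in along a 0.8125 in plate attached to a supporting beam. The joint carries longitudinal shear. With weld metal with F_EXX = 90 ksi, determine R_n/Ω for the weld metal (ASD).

Effective throat (given) t_e = 0.625 in.
A_we = 0.625 × 10 = 6.25 in².
F_nw = 0.6 F_EXX = 54 ksi.
R_n/Ω = (54 × 6.25) / 2.0 = 168.8 kip.

R_n/Ω ≈ 169 kip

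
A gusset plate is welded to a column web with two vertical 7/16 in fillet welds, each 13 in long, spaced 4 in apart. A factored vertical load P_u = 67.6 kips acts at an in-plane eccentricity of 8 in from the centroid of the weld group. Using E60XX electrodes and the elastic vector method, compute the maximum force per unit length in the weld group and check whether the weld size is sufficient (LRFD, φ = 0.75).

E60XX → F_EXX = 60 ksi.
Total weld length L_w = 26 in. Treat welds as unit-width lines.
Polar moment about centroid: J = 2[d³/12 + d(b/2)²] = 2[13³/12 + 13×2²] = 470.2 in³.
Direct shear f_v = P/L_w = 67.6 / 26 = 2.6 kip/in (vertical).
Torsion M = P·e = 67.6 × 8 = 540.8 kip·in.
Critical point at (x, y) = (2, 6.5) from centroid. f_tx = M·y/J = 7.476 kip/in; f_ty = M·x/J = 2.3 kip/in.
Resultant f_max = √[f_tx² + (f_v + f_ty)²] = √[7.476² + (2.6 + 2.3)²] = 8.939 kip/in.
Capacity per unit length: φr_n = 0.75 × 0.6 × 60 × (0.707 × 0.4375) = 8.351 kip/in.
8.939 > 8.351 → NOT adequate.

f_max ≈ 8.94 kip/in; NOT adequate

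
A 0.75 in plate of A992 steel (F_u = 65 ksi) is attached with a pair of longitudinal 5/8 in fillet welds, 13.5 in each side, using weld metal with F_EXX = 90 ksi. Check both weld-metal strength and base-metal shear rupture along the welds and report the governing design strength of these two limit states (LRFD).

φR_n ≈ 483 kip (weld metal governs)

t_e = 0.707 × 0.625 = 0.4419 in; L = 27 in.
Weld metal: φR_n = 0.75 × 0.6 × 90 × 0.4419 × 27 = 483.2 kip.
Base metal (shear rupture): φR_n = 0.75 × 0.6 × 65 × 0.75 × 27 = 592.3 kip.
Governing: weld metal.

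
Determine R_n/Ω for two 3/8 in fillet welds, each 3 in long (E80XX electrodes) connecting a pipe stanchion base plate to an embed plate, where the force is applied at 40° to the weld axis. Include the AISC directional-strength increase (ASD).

R_n/Ω ≈ 48 kip

E80XX → F_EXX = 80 ksi.
t_e = 0.707 × 0.375 = 0.2651 in; A_we = 0.2651 × 6 = 1.591 in².
Directional factor: 1.0 + 0.5 sin^1.5(40°) = 1.258.
F_nw = 0.6 × 80 × 1.258 = 60.37 ksi.
R_n/Ω = (60.37 × 1.591) / 2.0 = 48.02 kip.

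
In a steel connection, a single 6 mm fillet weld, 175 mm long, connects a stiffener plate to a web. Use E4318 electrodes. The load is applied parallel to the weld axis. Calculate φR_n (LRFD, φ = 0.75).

E43XX → F_EXX = 430 MPa.
Effective throat t_e = 0.707 × 6 = 4.242 mm.
Total length L = 175 mm; A_we = 4.242 × 175 = 742.4 mm².
F_nw = 0.6 F_EXX = 0.6 × 430 = 258 MPa.
φR_n = 0.75 × 258 × 742.4 × 10⁻³ = 143.6 kN.

φR_n ≈ 144 kN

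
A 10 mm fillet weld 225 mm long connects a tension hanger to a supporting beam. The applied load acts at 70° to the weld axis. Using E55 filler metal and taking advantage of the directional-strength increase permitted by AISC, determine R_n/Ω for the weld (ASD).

R_n/Ω ≈ 382 kN

E55XX → F_EXX = 550 MPa.
t_e = 0.707 × 10 = 7.07 mm; A_we = 7.07 × 225 = 1591 mm².
Directional factor: 1.0 + 0.5 sin^1.5(70°) = 1.455.
F_nw = 0.6 × 550 × 1.455 = 480.3 MPa.
R_n/Ω = (480.3 × 1591) / 2.0 × 10⁻³ = 382 kN.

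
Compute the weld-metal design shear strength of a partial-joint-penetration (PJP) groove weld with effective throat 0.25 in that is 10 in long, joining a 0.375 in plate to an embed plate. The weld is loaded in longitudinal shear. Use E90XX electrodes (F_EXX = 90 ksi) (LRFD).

φR_n ≈ 101 kip

Effective throat (given) t_e = 0.25 in.
A_we = 0.25 × 10 = 2.5 in².
F_nw = 0.6 F_EXX = 54 ksi.
φR_n = 0.75 × 54 × 2.5 = 101.2 kip.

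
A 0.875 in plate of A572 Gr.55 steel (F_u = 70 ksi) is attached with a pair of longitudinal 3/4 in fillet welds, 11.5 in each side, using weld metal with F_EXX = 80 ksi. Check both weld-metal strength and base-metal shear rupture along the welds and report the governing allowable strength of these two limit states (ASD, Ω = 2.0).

t_e = 0.707 × 0.75 = 0.5302 in; L = 23 in.
Weld metal: R_n/Ω = (1/2.0) × 0.6 × 80 × 0.5302 × 23 = 292.7 kip.
Base metal (shear rupture): R_n/Ω = (1/2.0) × 0.6 × 70 × 0.875 × 23 = 422.6 kip.
Governing: weld metal.

R_n/Ω ≈ 293 kip (weld metal governs)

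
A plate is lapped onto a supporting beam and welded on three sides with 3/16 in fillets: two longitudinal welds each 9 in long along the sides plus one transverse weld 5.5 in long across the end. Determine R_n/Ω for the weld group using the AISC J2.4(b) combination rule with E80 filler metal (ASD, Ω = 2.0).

E80XX → F_EXX = 80 ksi.
t_e = 0.707 × 0.1875 = 0.1326 in.
R_nwl = 0.6 × 80 × 0.1326 × 18 = 114.5 kips (longitudinal, 2 welds).
R_nwt = 0.6 × 80 × 0.1326 × 5.5 = 35 kips (transverse, base value).
(i) R_nwl + R_nwt = 149.5 kips; (ii) 0.85 R_nwl + 1.5 R_nwt = 149.8 kips.
R_n = max = 149.8 kips [governs: (ii)]; R_n/Ω = 74.92 kips.

R_n/Ω ≈ 74.9 kips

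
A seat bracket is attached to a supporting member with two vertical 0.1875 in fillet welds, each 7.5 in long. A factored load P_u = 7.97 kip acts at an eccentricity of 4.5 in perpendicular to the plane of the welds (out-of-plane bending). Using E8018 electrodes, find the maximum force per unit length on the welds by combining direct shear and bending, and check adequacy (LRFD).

E80XX → F_EXX = 80 ksi.
L_w = 2 × 7.5 = 15 in; section modulus (unit throat) S = 2 × L²/6 = 18.75 in².
Direct shear f_v = P/L_w = 7.97/15 = 0.5313 kip/in.
Moment M = P × e = 7.97 × 4.5 = 35.865 kip·in; bending f_b = M/S = 1.913 kip/in.
f_max = √(f_v² + f_b²) = √(0.5313² + 1.913²) = 1.985 kip/in.
φr_n = 0.75 × 0.6 × 80 × (0.707 × 0.1875) = 4.772 kip/in → adequate.

f_max ≈ 1.99 kip/in; adequate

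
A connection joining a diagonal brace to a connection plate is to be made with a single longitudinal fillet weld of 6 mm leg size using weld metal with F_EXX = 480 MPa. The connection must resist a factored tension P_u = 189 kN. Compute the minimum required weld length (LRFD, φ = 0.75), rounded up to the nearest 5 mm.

L = 210 mm

Throat t_e = 0.707 × 6 = 4.242 mm.
φr_n = 0.75 × 0.6 × 480 × 4.242 × 10⁻³ = 0.9163 kN/mm.
L_req = P_u / φr_n = 189 / 0.9163 = 206.3 mm total.
Round up → use L = 210 mm.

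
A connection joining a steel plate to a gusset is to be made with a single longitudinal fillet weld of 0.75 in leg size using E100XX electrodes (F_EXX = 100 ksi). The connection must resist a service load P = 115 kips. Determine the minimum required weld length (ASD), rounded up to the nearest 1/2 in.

L = 7.5 in

Throat t_e = 0.707 × 0.75 = 0.5302 in.
r_n/Ω = (0.6 × 100 × 0.5302) / 2.0 = 15.91 kip/in.
L_req = P / (r_n/Ω) = 115 / 15.91 = 7.229 in total.
Round up → use L = 7.5 in.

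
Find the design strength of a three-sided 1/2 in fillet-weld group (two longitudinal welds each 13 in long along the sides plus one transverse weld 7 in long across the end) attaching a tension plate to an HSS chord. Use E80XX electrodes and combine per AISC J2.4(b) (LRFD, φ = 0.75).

φR_n ≈ 420 kips

E80XX → F_EXX = 80 ksi.
t_e = 0.707 × 0.5 = 0.3535 in.
R_nwl = 0.6 × 80 × 0.3535 × 26 = 441.2 kips (longitudinal, 2 welds).
R_nwt = 0.6 × 80 × 0.3535 × 7 = 118.8 kips (transverse, base value).
(i) R_nwl + R_nwt = 559.9 kips; (ii) 0.85 R_nwl + 1.5 R_nwt = 553.2 kips.
R_n = max = 559.9 kips [governs: (i)]; φR_n = 420 kips.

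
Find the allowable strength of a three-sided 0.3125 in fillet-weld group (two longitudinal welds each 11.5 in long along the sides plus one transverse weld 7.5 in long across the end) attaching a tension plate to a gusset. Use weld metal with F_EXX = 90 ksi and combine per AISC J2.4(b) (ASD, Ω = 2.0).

t_e = 0.707 × 0.3125 = 0.2209 in.
R_nwl = 0.6 × 90 × 0.2209 × 23 = 274.4 kips (longitudinal, 2 welds).
R_nwt = 0.6 × 90 × 0.2209 × 7.5 = 89.48 kips (transverse, base value).
(i) R_nwl + R_nwt = 363.9 kips; (ii) 0.85 R_nwl + 1.5 R_nwt = 367.5 kips.
R_n = max = 367.5 kips [governs: (ii)]; R_n/Ω = 183.7 kips.

R_n/Ω ≈ 184 kips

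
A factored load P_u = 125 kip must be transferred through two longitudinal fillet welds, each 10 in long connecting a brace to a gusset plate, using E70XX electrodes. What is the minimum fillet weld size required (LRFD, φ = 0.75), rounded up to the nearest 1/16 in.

w = 5/16 in

E70XX → F_EXX = 70 ksi.
Total weld length L = 20 in.
Required throat t_e = P_u / (φ × 0.6 F_EXX × L) = 125 / (0.75 × 0.6 × 70 × 20) = 0.1984 in.
Required leg w = t_e / 0.707 = 0.2806 in → use 5/16 in.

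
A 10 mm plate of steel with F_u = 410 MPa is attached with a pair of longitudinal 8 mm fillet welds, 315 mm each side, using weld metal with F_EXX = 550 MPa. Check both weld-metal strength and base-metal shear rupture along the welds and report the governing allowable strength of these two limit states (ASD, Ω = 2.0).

R_n/Ω ≈ 588 kN (weld metal governs)

t_e = 0.707 × 8 = 5.656 mm; L = 630 mm.
Weld metal: R_n/Ω = (1/2.0) × 0.6 × 550 × 5.656 × 630 × 10⁻³ = 587.9 kN.
Base metal (shear rupture): R_n/Ω = (1/2.0) × 0.6 × 410 × 10 × 630 × 10⁻³ = 774.9 kN.
Governing: weld metal.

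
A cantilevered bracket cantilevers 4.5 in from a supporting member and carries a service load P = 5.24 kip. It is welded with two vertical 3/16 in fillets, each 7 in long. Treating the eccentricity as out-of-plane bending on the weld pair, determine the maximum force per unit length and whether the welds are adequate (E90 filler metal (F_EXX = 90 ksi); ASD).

L_w = 2 × 7 = 14 in; section modulus (unit throat) S = 2 × L²/6 = 16.33 in².
Direct shear f_v = P/L_w = 5.24/14 = 0.3743 kip/in.
Moment M = P × e = 5.24 × 4.5 = 23.58 kip·in; bending f_b = M/S = 1.444 kip/in.
f_max = √(f_v² + f_b²) = √(0.3743² + 1.444²) = 1.491 kip/in.
r_n/Ω = (1/2.0) × 0.6 × 90 × (0.707 × 0.1875) = 3.579 kip/in → adequate.

f_max ≈ 1.49 kip/in; adequate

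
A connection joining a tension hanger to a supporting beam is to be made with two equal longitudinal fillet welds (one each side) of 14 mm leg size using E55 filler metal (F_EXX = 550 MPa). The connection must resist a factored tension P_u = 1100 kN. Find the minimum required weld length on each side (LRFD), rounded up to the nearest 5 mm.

Throat t_e = 0.707 × 14 = 9.898 mm.
φr_n = 0.75 × 0.6 × 550 × 9.898 × 10⁻³ = 2.45 kN/mm.
L_req = P_u / φr_n = 1100 / 2.45 = 449 mm total.
Per side: 449 / 2 = 224.5 mm.
Round up → use L = 225 mm on each side.

L = 225 mm on each side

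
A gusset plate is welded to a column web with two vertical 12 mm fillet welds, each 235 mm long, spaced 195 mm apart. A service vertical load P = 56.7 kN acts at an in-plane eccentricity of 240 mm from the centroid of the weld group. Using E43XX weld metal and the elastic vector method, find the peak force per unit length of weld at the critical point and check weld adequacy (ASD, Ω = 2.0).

f_max ≈ 401 N/mm; adequate

E43XX → F_EXX = 430 MPa.
Total weld length L_w = 470 mm. Treat welds as unit-width lines.
Polar moment about centroid: J = 2[d³/12 + d(b/2)²] = 2[235³/12 + 235×97.5²] = 6631000 mm³.
Direct shear f_v = P/L_w = 56.7×10³ / 470 = 120.6 N/mm (vertical).
Torsion M = P·e = 56.7×10³ × 240 = 13608000 N·mm.
Critical point at (x, y) = (97.5, 117.5) from centroid. f_tx = M·y/J = 241.1 N/mm; f_ty = M·x/J = 200.1 N/mm.
Resultant f_max = √[f_tx² + (f_v + f_ty)²] = √[241.1² + (120.6 + 200.1)²] = 401.3 N/mm.
Capacity per unit length: r_n/Ω = (1/2.0) × 0.6 × 430 × (0.707 × 12) = 1094 N/mm.
401.3 ≤ 1094 → adequate.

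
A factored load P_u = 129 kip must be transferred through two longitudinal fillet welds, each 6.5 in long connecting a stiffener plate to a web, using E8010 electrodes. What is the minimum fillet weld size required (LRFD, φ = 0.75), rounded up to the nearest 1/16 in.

w = 7/16 in

E80XX → F_EXX = 80 ksi.
Total weld length L = 13 in.
Required throat t_e = P_u / (φ × 0.6 F_EXX × L) = 129 / (0.75 × 0.6 × 80 × 13) = 0.2756 in.
Required leg w = t_e / 0.707 = 0.3899 in → use 7/16 in.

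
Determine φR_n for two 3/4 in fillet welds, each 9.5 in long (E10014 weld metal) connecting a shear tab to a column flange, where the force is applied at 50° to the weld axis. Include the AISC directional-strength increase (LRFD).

E100XX → F_EXX = 100 ksi.
t_e = 0.707 × 0.75 = 0.5302 in; A_we = 0.5302 × 19 = 10.07 in².
Directional factor: 1.0 + 0.5 sin^1.5(50°) = 1.335.
F_nw = 0.6 × 100 × 1.335 = 80.11 ksi.
φR_n = 0.75 × 80.11 × 10.07 = 605.3 kip.

φR_n ≈ 605 kip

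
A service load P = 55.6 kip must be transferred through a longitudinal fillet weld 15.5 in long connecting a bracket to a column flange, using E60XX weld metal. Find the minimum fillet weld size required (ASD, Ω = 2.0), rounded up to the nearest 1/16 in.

w = 5/16 in

E60XX → F_EXX = 60 ksi.
Total weld length L = 15.5 in.
Required throat t_e = P × Ω / (0.6 F_EXX × L) = 55.6 × 2.0 / (0.6 × 60 × 15.5) = 0.1993 in.
Required leg w = t_e / 0.707 = 0.2819 in → use 5/16 in.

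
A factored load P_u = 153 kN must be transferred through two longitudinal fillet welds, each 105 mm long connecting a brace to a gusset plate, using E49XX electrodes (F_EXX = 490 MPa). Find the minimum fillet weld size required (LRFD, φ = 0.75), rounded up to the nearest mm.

w = 5 mm

Total weld length L = 210 mm.
Required throat t_e = P_u / (φ × 0.6 F_EXX × L) = 153 / (0.75 × 0.6 × 490 × 210 × 10⁻³) = 3.304 mm.
Required leg w = t_e / 0.707 = 4.674 mm → use 5 mm.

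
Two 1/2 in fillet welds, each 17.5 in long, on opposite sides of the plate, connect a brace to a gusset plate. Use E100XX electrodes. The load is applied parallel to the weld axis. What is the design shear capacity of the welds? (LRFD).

φR_n ≈ 557 kips

E100XX → F_EXX = 100 ksi.
Effective throat t_e = 0.707 × 0.5 = 0.3535 in.
Total length L = 35 in; A_we = 0.3535 × 35 = 12.37 in².
F_nw = 0.6 F_EXX = 0.6 × 100 = 60 ksi.
φR_n = 0.75 × 60 × 12.37 = 556.8 kips.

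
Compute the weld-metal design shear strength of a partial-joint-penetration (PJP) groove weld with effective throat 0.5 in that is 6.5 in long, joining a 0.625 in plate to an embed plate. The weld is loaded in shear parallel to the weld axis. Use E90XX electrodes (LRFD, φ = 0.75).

E90XX → F_EXX = 90 ksi.
Effective throat (given) t_e = 0.5 in.
A_we = 0.5 × 6.5 = 3.25 in².
F_nw = 0.6 F_EXX = 54 ksi.
φR_n = 0.75 × 54 × 3.25 = 131.6 kips.

φR_n ≈ 132 kips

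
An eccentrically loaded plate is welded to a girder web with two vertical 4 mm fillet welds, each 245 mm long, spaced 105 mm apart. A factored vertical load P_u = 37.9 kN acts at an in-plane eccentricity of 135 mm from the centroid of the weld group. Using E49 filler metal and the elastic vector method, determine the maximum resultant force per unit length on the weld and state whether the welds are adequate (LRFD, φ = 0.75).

f_max ≈ 222 N/mm; adequate

E49XX → F_EXX = 490 MPa.
Total weld length L_w = 490 mm. Treat welds as unit-width lines.
Polar moment about centroid: J = 2[d³/12 + d(b/2)²] = 2[245³/12 + 245×52.5²] = 3802000 mm³.
Direct shear f_v = P/L_w = 37.9×10³ / 490 = 77.35 N/mm (vertical).
Torsion M = P·e = 37.9×10³ × 135 = 5116500 N·mm.
Critical point at (x, y) = (52.5, 122.5) from centroid. f_tx = M·y/J = 164.9 N/mm; f_ty = M·x/J = 70.66 N/mm.
Resultant f_max = √[f_tx² + (f_v + f_ty)²] = √[164.9² + (77.35 + 70.66)²] = 221.6 N/mm.
Capacity per unit length: φr_n = 0.75 × 0.6 × 490 × (0.707 × 4) = 623.6 N/mm.
221.6 ≤ 623.6 → adequate.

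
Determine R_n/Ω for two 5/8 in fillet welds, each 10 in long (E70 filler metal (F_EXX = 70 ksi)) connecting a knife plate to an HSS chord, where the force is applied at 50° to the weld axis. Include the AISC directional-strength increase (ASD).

R_n/Ω ≈ 248 kip

t_e = 0.707 × 0.625 = 0.4419 in; A_we = 0.4419 × 20 = 8.837 in².
Directional factor: 1.0 + 0.5 sin^1.5(50°) = 1.335.
F_nw = 0.6 × 70 × 1.335 = 56.08 ksi.
R_n/Ω = (56.08 × 8.837) / 2.0 = 247.8 kip.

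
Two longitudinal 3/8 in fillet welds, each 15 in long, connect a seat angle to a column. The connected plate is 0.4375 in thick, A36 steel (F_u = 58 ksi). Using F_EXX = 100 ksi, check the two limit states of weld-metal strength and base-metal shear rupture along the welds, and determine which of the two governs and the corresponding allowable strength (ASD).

R_n/Ω ≈ 228 kips (base-metal shear rupture governs)

t_e = 0.707 × 0.375 = 0.2651 in; L = 30 in.
Weld metal: R_n/Ω = (1/2.0) × 0.6 × 100 × 0.2651 × 30 = 238.6 kips.
Base metal (shear rupture): R_n/Ω = (1/2.0) × 0.6 × 58 × 0.4375 × 30 = 228.4 kips.
Governing: base-metal shear rupture.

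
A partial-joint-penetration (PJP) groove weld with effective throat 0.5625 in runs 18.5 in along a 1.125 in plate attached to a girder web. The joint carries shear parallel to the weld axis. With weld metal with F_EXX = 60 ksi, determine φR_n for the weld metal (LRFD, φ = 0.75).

Effective throat (given) t_e = 0.5625 in.
A_we = 0.5625 × 18.5 = 10.41 in².
F_nw = 0.6 F_EXX = 36 ksi.
φR_n = 0.75 × 36 × 10.41 = 281 kip.

φR_n ≈ 281 kip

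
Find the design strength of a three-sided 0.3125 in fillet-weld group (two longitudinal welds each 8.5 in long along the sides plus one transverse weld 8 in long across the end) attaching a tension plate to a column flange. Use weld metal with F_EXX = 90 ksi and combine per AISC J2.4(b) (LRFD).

t_e = 0.707 × 0.3125 = 0.2209 in.
R_nwl = 0.6 × 90 × 0.2209 × 17 = 202.8 kip (longitudinal, 2 welds).
R_nwt = 0.6 × 90 × 0.2209 × 8 = 95.44 kip (transverse, base value).
(i) R_nwl + R_nwt = 298.3 kip; (ii) 0.85 R_nwl + 1.5 R_nwt = 315.6 kip.
R_n = max = 315.6 kip [governs: (ii)]; φR_n = 236.7 kip.

φR_n ≈ 237 kip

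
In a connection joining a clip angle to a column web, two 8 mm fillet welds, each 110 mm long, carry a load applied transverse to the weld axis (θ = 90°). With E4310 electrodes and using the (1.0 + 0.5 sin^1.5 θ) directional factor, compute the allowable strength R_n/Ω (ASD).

E43XX → F_EXX = 430 MPa.
t_e = 0.707 × 8 = 5.656 mm; A_we = 5.656 × 220 = 1244 mm².
Directional factor: 1.0 + 0.5 sin^1.5(90°) = 1.5.
F_nw = 0.6 × 430 × 1.5 = 387 MPa.
R_n/Ω = (387 × 1244) / 2.0 × 10⁻³ = 240.8 kN.

R_n/Ω ≈ 241 kN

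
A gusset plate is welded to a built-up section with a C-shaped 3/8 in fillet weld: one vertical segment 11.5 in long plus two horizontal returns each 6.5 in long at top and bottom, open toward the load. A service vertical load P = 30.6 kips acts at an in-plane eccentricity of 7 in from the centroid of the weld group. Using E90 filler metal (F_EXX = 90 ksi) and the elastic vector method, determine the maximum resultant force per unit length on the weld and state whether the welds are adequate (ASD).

Total weld length L_w = 24.5 in. Treat welds as unit-width lines.
Centroid: x̄ = 2×6.5×3.25 / 24.5 = 1.724 in from the vertical weld.
Polar moment about centroid: J = I_x + I_y = [11.5³/12 + 2×6.5×5.75²] + [11.5×1.724² + 2(6.5³/12 + 6.5×1.526²)] = 666.8 in³.
Direct shear f_v = P/L_w = 30.6 / 24.5 = 1.249 kip/in (vertical).
Torsion M = P·e = 30.6 × 7 = 214.2 kip·in.
Critical point at (x, y) = (4.776, 5.75) from centroid. f_tx = M·y/J = 1.847 kip/in; f_ty = M·x/J = 1.534 kip/in.
Resultant f_max = √[f_tx² + (f_v + f_ty)²] = √[1.847² + (1.249 + 1.534)²] = 3.34 kip/in.
Capacity per unit length: r_n/Ω = (1/2.0) × 0.6 × 90 × (0.707 × 0.375) = 7.158 kip/in.
3.34 ≤ 7.158 → adequate.

f_max ≈ 3.34 kip/in; adequate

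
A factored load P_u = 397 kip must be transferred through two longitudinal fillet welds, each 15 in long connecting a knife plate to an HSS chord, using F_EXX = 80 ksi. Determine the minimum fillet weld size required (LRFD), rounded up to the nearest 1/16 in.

Total weld length L = 30 in.
Required throat t_e = P_u / (φ × 0.6 F_EXX × L) = 397 / (0.75 × 0.6 × 80 × 30) = 0.3676 in.
Required leg w = t_e / 0.707 = 0.5199 in → use 9/16 in.

w = 9/16 in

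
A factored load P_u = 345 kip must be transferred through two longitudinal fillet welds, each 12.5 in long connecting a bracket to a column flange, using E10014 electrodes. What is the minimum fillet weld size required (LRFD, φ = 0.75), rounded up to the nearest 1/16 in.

w = 7/16 in

E100XX → F_EXX = 100 ksi.
Total weld length L = 25 in.
Required throat t_e = P_u / (φ × 0.6 F_EXX × L) = 345 / (0.75 × 0.6 × 100 × 25) = 0.3067 in.
Required leg w = t_e / 0.707 = 0.4338 in → use 7/16 in.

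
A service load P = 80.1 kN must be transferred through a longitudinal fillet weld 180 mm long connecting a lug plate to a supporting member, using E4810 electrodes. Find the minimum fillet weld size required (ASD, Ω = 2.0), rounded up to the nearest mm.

E48XX → F_EXX = 480 MPa.
Total weld length L = 180 mm.
Required throat t_e = P × Ω / (0.6 F_EXX × L) = 80.1 × 2.0 / (0.6 × 480 × 180 × 10⁻³) = 3.09 mm.
Required leg w = t_e / 0.707 = 4.371 mm → use 5 mm.

w = 5 mm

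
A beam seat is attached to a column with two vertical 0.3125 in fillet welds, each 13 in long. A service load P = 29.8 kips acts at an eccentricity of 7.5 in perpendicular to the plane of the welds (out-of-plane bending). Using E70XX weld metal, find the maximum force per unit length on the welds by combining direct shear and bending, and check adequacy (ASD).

f_max ≈ 4.13 kip/in; adequate

E70XX → F_EXX = 70 ksi.
L_w = 2 × 13 = 26 in; section modulus (unit throat) S = 2 × L²/6 = 56.33 in².
Direct shear f_v = P/L_w = 29.8/26 = 1.146 kip/in.
Moment M = P × e = 29.8 × 7.5 = 223.5 kip·in; bending f_b = M/S = 3.967 kip/in.
f_max = √(f_v² + f_b²) = √(1.146² + 3.967²) = 4.13 kip/in.
r_n/Ω = (1/2.0) × 0.6 × 70 × (0.707 × 0.3125) = 4.64 kip/in → adequate.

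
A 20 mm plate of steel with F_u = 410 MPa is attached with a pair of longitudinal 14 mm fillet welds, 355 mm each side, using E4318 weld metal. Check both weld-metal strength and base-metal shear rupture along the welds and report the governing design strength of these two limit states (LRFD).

φR_n ≈ 1360 kN (weld metal governs)

E43XX → F_EXX = 430 MPa.
t_e = 0.707 × 14 = 9.898 mm; L = 710 mm.
Weld metal: φR_n = 0.75 × 0.6 × 430 × 9.898 × 710 × 10⁻³ = 1360 kN.
Base metal (shear rupture): φR_n = 0.75 × 0.6 × 410 × 20 × 710 × 10⁻³ = 2620 kN.
Governing: weld metal.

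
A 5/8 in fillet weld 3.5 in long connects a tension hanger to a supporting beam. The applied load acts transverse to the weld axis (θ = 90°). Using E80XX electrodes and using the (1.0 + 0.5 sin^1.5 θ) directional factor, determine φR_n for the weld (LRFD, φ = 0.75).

φR_n ≈ 83.5 kip

E80XX → F_EXX = 80 ksi.
t_e = 0.707 × 0.625 = 0.4419 in; A_we = 0.4419 × 3.5 = 1.547 in².
Directional factor: 1.0 + 0.5 sin^1.5(90°) = 1.5.
F_nw = 0.6 × 80 × 1.5 = 72 ksi.
φR_n = 0.75 × 72 × 1.547 = 83.51 kip.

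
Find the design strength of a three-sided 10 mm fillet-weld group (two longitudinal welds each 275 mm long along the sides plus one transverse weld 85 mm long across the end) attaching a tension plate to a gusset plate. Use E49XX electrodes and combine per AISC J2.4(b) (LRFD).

E49XX → F_EXX = 490 MPa.
t_e = 0.707 × 10 = 7.07 mm.
R_nwl = 0.6 × 490 × 7.07 × 550 × 10⁻³ = 1143 kN (longitudinal, 2 welds).
R_nwt = 0.6 × 490 × 7.07 × 85 × 10⁻³ = 176.7 kN (transverse, base value).
(i) R_nwl + R_nwt = 1320 kN; (ii) 0.85 R_nwl + 1.5 R_nwt = 1237 kN.
R_n = max = 1320 kN [governs: (i)]; φR_n = 989.9 kN.

φR_n ≈ 990 kN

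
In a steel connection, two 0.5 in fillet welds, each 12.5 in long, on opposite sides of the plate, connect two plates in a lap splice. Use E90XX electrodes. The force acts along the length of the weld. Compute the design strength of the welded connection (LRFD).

φR_n ≈ 358 kip

E90XX → F_EXX = 90 ksi.
Effective throat t_e = 0.707 × 0.5 = 0.3535 in.
Total length L = 25 in; A_we = 0.3535 × 25 = 8.838 in².
F_nw = 0.6 F_EXX = 0.6 × 90 = 54 ksi.
φR_n = 0.75 × 54 × 8.838 = 357.9 kip.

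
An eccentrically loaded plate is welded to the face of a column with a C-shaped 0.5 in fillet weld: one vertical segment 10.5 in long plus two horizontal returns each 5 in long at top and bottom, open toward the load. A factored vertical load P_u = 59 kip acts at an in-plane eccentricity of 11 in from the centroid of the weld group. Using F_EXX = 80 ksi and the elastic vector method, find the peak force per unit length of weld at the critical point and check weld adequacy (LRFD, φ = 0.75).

Total weld length L_w = 20.5 in. Treat welds as unit-width lines.
Centroid: x̄ = 2×5×2.5 / 20.5 = 1.22 in from the vertical weld.
Polar moment about centroid: J = I_x + I_y = [10.5³/12 + 2×5×5.25²] + [10.5×1.22² + 2(5³/12 + 5×1.28²)] = 424.9 in³.
Direct shear f_v = P/L_w = 59 / 20.5 = 2.878 kip/in (vertical).
Torsion M = P·e = 59 × 11 = 649 kip·in.
Critical point at (x, y) = (3.78, 5.25) from centroid. f_tx = M·y/J = 8.018 kip/in; f_ty = M·x/J = 5.774 kip/in.
Resultant f_max = √[f_tx² + (f_v + f_ty)²] = √[8.018² + (2.878 + 5.774)²] = 11.8 kip/in.
Capacity per unit length: φr_n = 0.75 × 0.6 × 80 × (0.707 × 0.5) = 12.73 kip/in.
11.8 ≤ 12.73 → adequate.

f_max ≈ 11.8 kip/in; adequate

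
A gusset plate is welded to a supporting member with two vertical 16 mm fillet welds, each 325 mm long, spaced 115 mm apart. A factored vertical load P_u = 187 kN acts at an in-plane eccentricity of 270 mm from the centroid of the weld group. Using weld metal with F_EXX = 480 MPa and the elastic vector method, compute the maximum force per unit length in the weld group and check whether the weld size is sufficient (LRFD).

Total weld length L_w = 650 mm. Treat welds as unit-width lines.
Polar moment about centroid: J = 2[d³/12 + d(b/2)²] = 2[325³/12 + 325×57.5²] = 7870000 mm³.
Direct shear f_v = P/L_w = 187×10³ / 650 = 287.7 N/mm (vertical).
Torsion M = P·e = 187×10³ × 270 = 50490000 N·mm.
Critical point at (x, y) = (57.5, 162.5) from centroid. f_tx = M·y/J = 1042 N/mm; f_ty = M·x/J = 368.9 N/mm.
Resultant f_max = √[f_tx² + (f_v + f_ty)²] = √[1042² + (287.7 + 368.9)²] = 1232 N/mm.
Capacity per unit length: φr_n = 0.75 × 0.6 × 480 × (0.707 × 16) = 2443 N/mm.
1232 ≤ 2443 → adequate.

f_max ≈ 1230 N/mm; adequate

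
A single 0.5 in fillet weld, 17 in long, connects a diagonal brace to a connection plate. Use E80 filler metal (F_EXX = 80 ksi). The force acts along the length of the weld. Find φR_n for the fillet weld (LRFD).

φR_n ≈ 216 kip

Effective throat t_e = 0.707 × 0.5 = 0.3535 in.
Total length L = 17 in; A_we = 0.3535 × 17 = 6.01 in².
F_nw = 0.6 F_EXX = 0.6 × 80 = 48 ksi.
φR_n = 0.75 × 48 × 6.01 = 216.3 kip.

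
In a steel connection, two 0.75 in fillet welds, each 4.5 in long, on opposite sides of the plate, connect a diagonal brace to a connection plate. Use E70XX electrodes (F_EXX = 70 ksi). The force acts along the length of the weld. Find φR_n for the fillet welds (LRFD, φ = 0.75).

φR_n ≈ 150 kip

Effective throat t_e = 0.707 × 0.75 = 0.5302 in.
Total length L = 9 in; A_we = 0.5302 × 9 = 4.772 in².
F_nw = 0.6 F_EXX = 0.6 × 70 = 42 ksi.
φR_n = 0.75 × 42 × 4.772 = 150.3 kip.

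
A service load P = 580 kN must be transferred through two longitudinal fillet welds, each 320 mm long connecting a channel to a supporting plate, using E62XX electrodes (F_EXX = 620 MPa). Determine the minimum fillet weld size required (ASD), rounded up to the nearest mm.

Total weld length L = 640 mm.
Required throat t_e = P × Ω / (0.6 F_EXX × L) = 580 × 2.0 / (0.6 × 620 × 640 × 10⁻³) = 4.872 mm.
Required leg w = t_e / 0.707 = 6.892 mm → use 7 mm.

w = 7 mm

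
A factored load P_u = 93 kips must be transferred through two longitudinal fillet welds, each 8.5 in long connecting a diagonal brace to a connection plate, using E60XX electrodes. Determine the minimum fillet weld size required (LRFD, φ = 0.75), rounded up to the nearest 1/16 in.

E60XX → F_EXX = 60 ksi.
Total weld length L = 17 in.
Required throat t_e = P_u / (φ × 0.6 F_EXX × L) = 93 / (0.75 × 0.6 × 60 × 17) = 0.2026 in.
Required leg w = t_e / 0.707 = 0.2866 in → use 5/16 in.

w = 5/16 in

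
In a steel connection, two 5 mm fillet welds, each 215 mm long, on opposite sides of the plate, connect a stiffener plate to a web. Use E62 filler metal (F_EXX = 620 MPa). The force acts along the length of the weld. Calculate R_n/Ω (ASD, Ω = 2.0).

R_n/Ω ≈ 283 kN

Effective throat t_e = 0.707 × 5 = 3.535 mm.
Total length L = 430 mm; A_we = 3.535 × 430 = 1520 mm².
F_nw = 0.6 F_EXX = 0.6 × 620 = 372 MPa.
R_n = 372 × 1520 × 10⁻³ = 565.5 kN; R_n/Ω = 565.5/2.0 = 282.7 kN.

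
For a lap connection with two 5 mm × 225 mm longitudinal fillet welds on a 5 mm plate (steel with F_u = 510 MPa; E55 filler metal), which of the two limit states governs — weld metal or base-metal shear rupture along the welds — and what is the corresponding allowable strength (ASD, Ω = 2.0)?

R_n/Ω ≈ 262 kN (weld metal governs)

E55XX → F_EXX = 550 MPa.
t_e = 0.707 × 5 = 3.535 mm; L = 450 mm.
Weld metal: R_n/Ω = (1/2.0) × 0.6 × 550 × 3.535 × 450 × 10⁻³ = 262.5 kN.
Base metal (shear rupture): R_n/Ω = (1/2.0) × 0.6 × 510 × 5 × 450 × 10⁻³ = 344.2 kN.
Governing: weld metal.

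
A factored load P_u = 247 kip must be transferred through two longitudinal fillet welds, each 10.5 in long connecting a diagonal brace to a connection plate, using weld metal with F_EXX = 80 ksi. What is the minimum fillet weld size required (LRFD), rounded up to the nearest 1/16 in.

Total weld length L = 21 in.
Required throat t_e = P_u / (φ × 0.6 F_EXX × L) = 247 / (0.75 × 0.6 × 80 × 21) = 0.3267 in.
Required leg w = t_e / 0.707 = 0.4621 in → use 1/2 in.

w = 1/2 in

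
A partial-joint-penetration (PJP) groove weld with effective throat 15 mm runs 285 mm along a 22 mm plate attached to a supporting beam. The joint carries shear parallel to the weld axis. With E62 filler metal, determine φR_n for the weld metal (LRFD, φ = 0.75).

E62XX → F_EXX = 620 MPa.
Effective throat (given) t_e = 15 mm.
A_we = 15 × 285 = 4275 mm².
F_nw = 0.6 F_EXX = 372 MPa.
φR_n = 0.75 × 372 × 4275 × 10⁻³ = 1193 kN.

φR_n ≈ 1190 kN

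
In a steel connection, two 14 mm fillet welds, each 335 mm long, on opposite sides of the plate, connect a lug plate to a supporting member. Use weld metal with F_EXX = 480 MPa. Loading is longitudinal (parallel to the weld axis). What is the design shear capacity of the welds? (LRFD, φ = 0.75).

Effective throat t_e = 0.707 × 14 = 9.898 mm.
Total length L = 670 mm; A_we = 9.898 × 670 = 6632 mm².
F_nw = 0.6 F_EXX = 0.6 × 480 = 288 MPa.
φR_n = 0.75 × 288 × 6632 × 10⁻³ = 1432 kN.

φR_n ≈ 1430 kN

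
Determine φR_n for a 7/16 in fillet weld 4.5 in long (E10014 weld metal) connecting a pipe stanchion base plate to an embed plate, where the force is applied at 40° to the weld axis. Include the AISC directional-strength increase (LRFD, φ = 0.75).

E100XX → F_EXX = 100 ksi.
t_e = 0.707 × 0.4375 = 0.3093 in; A_we = 0.3093 × 4.5 = 1.392 in².
Directional factor: 1.0 + 0.5 sin^1.5(40°) = 1.258.
F_nw = 0.6 × 100 × 1.258 = 75.46 ksi.
φR_n = 0.75 × 75.46 × 1.392 = 78.78 kips.

φR_n ≈ 78.8 kips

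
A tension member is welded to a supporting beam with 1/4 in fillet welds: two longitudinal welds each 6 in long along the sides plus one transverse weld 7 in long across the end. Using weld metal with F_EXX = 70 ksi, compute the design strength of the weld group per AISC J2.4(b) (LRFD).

φR_n ≈ 115 kip

t_e = 0.707 × 0.25 = 0.1767 in.
R_nwl = 0.6 × 70 × 0.1767 × 12 = 89.08 kip (longitudinal, 2 welds).
R_nwt = 0.6 × 70 × 0.1767 × 7 = 51.96 kip (transverse, base value).
(i) R_nwl + R_nwt = 141 kip; (ii) 0.85 R_nwl + 1.5 R_nwt = 153.7 kip.
R_n = max = 153.7 kip [governs: (ii)]; φR_n = 115.2 kip.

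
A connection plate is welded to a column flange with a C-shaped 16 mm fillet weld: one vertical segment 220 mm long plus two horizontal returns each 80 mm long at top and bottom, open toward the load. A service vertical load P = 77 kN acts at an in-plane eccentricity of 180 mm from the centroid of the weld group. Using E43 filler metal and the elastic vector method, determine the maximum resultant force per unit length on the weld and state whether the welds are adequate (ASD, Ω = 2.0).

E43XX → F_EXX = 430 MPa.
Total weld length L_w = 380 mm. Treat welds as unit-width lines.
Centroid: x̄ = 2×80×40 / 380 = 16.84 mm from the vertical weld.
Polar moment about centroid: J = I_x + I_y = [220³/12 + 2×80×110²] + [220×16.84² + 2(80³/12 + 80×23.16²)] = 3057000 mm³.
Direct shear f_v = P/L_w = 77×10³ / 380 = 202.6 N/mm (vertical).
Torsion M = P·e = 77×10³ × 180 = 13860000 N·mm.
Critical point at (x, y) = (63.16, 110) from centroid. f_tx = M·y/J = 498.7 N/mm; f_ty = M·x/J = 286.4 N/mm.
Resultant f_max = √[f_tx² + (f_v + f_ty)²] = √[498.7² + (202.6 + 286.4)²] = 698.5 N/mm.
Capacity per unit length: r_n/Ω = (1/2.0) × 0.6 × 430 × (0.707 × 16) = 1459 N/mm.
698.5 ≤ 1459 → adequate.

f_max ≈ 698 N/mm; adequate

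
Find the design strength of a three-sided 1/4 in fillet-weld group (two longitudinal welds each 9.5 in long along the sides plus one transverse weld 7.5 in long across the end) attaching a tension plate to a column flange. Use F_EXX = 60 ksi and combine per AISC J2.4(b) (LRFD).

φR_n ≈ 131 kips

t_e = 0.707 × 0.25 = 0.1767 in.
R_nwl = 0.6 × 60 × 0.1767 × 19 = 120.9 kips (longitudinal, 2 welds).
R_nwt = 0.6 × 60 × 0.1767 × 7.5 = 47.72 kips (transverse, base value).
(i) R_nwl + R_nwt = 168.6 kips; (ii) 0.85 R_nwl + 1.5 R_nwt = 174.3 kips.
R_n = max = 174.3 kips [governs: (ii)]; φR_n = 130.8 kips.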